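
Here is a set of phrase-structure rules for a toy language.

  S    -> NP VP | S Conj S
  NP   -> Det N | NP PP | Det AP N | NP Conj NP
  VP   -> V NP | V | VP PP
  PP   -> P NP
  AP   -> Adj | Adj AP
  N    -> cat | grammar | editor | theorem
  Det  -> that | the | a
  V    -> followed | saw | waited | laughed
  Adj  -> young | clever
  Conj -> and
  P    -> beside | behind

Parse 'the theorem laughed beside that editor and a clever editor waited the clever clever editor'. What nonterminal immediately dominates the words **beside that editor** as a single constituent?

S
  S
    NP
      Det: the
      N: theorem
    VP
      VP
        V: laughed
      PP
        P: beside
        NP
          Det: that
          N: editor
  Conj: and
  S
    NP
      Det: a
      AP
        Adj: clever
      N: editor
    VP
      V: waited
      NP
        Det: the
        AP
          Adj: clever
          AP
            Adj: clever
        N: editor
The span 'beside that editor' is the PP node built by PP → P NP.

PP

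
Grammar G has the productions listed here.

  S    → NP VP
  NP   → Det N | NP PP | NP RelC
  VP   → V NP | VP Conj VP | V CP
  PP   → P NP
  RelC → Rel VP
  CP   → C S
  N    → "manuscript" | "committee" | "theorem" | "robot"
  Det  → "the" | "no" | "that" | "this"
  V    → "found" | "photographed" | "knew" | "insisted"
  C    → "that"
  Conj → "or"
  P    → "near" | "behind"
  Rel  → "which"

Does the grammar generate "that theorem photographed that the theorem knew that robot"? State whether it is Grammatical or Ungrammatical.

S
  NP
    Det: that
    N: theorem
  VP
    V: photographed
    CP
      C: that
      S
        NP
          Det: the
          N: theorem
        VP
          V: knew
          NP
            Det: that
            N: robot
Each bracket corresponds to one application of a listed rule, so the string is derivable from S.

Grammatical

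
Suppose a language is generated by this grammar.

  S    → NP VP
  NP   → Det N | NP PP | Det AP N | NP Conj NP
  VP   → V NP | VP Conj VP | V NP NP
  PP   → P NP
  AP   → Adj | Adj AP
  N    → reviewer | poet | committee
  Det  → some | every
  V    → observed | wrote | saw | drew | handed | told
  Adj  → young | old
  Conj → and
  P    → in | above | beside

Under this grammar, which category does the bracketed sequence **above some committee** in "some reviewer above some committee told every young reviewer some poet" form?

[S [NP [NP [Det some] [N reviewer]] [PP [P above] [NP [Det some] [N committee]]]] [VP [V told] [NP [Det every] [AP [Adj young]] [N reviewer]] [NP [Det some] [N poet]]]]
The span 'above some committee' is the PP node built by PP → P NP.

PP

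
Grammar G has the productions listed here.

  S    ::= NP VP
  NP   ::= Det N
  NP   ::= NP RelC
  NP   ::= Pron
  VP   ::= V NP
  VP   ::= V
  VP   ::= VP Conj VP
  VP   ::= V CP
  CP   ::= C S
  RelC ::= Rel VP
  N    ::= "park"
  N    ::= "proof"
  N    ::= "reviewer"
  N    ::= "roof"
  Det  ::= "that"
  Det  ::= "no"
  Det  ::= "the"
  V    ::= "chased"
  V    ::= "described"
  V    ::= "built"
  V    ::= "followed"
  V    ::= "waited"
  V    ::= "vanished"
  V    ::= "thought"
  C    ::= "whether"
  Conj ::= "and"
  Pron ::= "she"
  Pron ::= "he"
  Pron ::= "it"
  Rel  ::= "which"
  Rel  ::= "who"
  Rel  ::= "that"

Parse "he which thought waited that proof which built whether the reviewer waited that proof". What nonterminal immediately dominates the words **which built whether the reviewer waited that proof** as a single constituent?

[S [NP [NP [Pron he]] [RelC [Rel which] [VP [V thought]]]] [VP [V waited] [NP [NP [Det that] [N proof]] [RelC [Rel which] [VP [V built] [CP [C whether] [S [NP [Det the] [N reviewer]] [VP [V waited] [NP [Det that] [N proof]]]]]]]]]]
The span 'which built whether the reviewer waited that proof' is the RelC node built by RelC → Rel VP.

RelC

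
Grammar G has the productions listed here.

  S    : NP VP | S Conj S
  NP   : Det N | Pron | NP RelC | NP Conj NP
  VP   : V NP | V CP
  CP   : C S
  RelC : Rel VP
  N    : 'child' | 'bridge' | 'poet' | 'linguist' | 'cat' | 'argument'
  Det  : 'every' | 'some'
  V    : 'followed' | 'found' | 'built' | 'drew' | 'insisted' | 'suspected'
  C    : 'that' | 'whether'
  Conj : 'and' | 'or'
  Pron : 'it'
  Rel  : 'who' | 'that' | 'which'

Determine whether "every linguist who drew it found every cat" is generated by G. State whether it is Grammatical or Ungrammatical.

Grammatical

[S [NP [NP [Det every] [N linguist]] [RelC [Rel who] [VP [V drew] [NP [Pron it]]]]] [VP [V found] [NP [Det every] [N cat]]]]
Every word is introduced by a lexical rule and the phrasal rules combine the resulting categories into a single S.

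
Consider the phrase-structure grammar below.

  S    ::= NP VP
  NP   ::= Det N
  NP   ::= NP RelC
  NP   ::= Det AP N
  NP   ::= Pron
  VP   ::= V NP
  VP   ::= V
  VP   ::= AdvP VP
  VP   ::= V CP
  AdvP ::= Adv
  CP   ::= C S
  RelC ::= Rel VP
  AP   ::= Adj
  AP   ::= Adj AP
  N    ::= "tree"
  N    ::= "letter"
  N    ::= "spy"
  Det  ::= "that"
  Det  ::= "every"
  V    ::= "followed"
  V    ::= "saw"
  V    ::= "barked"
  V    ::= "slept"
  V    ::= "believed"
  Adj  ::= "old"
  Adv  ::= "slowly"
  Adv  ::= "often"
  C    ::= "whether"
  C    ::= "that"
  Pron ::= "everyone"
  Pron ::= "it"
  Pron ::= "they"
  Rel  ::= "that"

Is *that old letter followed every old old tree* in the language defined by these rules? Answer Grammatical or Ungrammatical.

Grammatical

S
  NP
    Det: that
    AP
      Adj: old
    N: letter
  VP
    V: followed
    NP
      Det: every
      AP
        Adj: old
        AP
          Adj: old
      N: tree
Each bracket corresponds to one application of a listed rule, so the string is derivable from S.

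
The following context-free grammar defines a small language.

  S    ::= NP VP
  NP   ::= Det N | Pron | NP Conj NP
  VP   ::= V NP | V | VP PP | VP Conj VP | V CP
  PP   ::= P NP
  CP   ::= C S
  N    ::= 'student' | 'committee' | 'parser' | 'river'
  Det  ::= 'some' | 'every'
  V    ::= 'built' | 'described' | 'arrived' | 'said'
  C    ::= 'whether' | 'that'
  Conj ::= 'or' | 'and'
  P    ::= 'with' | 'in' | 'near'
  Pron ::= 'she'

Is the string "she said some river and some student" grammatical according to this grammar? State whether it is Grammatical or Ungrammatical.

Grammatical

[S [NP [Pron she]] [VP [V said] [NP [NP [Det some] [N river]] [Conj and] [NP [Det some] [N student]]]]]
The bracketing above is licensed at every node by one of the given productions, with S at the root.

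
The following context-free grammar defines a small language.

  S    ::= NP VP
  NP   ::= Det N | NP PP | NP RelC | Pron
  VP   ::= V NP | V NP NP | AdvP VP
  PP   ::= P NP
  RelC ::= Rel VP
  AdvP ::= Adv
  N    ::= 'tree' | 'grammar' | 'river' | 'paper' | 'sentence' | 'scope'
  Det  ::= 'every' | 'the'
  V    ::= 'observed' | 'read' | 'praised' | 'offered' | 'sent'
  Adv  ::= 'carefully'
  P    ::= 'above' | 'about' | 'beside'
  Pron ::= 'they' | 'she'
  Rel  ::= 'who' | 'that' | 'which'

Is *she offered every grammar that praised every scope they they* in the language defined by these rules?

Grammatical

S
  NP
    Pron: she
  VP
    V: offered
    NP
      NP
        Det: every
        N: grammar
      RelC
        Rel: that
        VP
          V: praised
          NP
            Det: every
            N: scope
          NP
            Pron: they
    NP
      Pron: they
The bracketing above is licensed at every node by one of the given productions, with S at the root.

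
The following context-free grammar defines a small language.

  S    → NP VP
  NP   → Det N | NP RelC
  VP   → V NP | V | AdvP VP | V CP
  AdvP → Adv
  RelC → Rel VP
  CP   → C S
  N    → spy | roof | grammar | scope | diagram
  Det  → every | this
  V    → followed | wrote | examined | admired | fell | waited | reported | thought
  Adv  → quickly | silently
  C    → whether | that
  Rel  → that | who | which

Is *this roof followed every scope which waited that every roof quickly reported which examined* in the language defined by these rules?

Grammatical

[S [NP [Det this] [N roof]] [VP [V followed] [NP [NP [NP [Det every] [N scope]] [RelC [Rel which] [VP [V waited] [CP [C that] [S [NP [Det every] [N roof]] [VP [AdvP [Adv quickly]] [VP [V reported]]]]]]]] [RelC [Rel which] [VP [V examined]]]]]]
The bracketing above is licensed at every node by one of the given productions, with S at the root.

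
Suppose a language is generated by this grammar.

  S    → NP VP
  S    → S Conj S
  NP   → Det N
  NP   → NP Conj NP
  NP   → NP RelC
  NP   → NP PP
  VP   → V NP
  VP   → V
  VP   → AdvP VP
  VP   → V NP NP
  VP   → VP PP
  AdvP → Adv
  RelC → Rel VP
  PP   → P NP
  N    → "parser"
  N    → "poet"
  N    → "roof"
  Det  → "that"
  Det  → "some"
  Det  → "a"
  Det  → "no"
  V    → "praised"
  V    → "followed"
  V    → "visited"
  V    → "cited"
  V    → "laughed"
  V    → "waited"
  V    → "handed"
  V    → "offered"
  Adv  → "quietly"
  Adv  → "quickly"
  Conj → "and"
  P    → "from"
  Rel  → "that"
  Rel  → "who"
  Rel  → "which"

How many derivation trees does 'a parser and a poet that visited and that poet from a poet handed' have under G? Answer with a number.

7

Two of the 7 distinct bracketings:
[S [NP [NP [Det a] [N parser]] [Conj and] [NP [NP [NP [Det a] [N poet]] [RelC [Rel that] [VP [V visited]]]] [Conj and] [NP [NP [Det that] [N poet]] [PP [P from] [NP [Det a] [N poet]]]]]] [VP [V handed]]]
[S [NP [NP [Det a] [N parser]] [Conj and] [NP [NP [NP [NP [Det a] [N poet]] [RelC [Rel that] [VP [V visited]]]] [Conj and] [NP [Det that] [N poet]]] [PP [P from] [NP [Det a] [N poet]]]]] [VP [V handed]]]
The trees differ in how a recursive rule is bracketed over the same span.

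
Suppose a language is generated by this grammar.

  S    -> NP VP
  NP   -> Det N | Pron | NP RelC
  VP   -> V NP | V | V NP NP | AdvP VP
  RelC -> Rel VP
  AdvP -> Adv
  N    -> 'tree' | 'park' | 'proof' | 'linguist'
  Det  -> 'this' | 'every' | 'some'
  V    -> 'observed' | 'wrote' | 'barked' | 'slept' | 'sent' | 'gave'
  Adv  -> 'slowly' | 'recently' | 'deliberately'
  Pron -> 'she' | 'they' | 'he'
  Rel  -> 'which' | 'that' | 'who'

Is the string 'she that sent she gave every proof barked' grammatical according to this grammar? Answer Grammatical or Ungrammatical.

For S → NP VP, every NP-prefix leaves a non-VP remainder: after 'she' the remainder is not a VP; after 'she that sent' the remainder is not a VP; after 'she that sent she' the remainder is not a VP.

Ungrammatical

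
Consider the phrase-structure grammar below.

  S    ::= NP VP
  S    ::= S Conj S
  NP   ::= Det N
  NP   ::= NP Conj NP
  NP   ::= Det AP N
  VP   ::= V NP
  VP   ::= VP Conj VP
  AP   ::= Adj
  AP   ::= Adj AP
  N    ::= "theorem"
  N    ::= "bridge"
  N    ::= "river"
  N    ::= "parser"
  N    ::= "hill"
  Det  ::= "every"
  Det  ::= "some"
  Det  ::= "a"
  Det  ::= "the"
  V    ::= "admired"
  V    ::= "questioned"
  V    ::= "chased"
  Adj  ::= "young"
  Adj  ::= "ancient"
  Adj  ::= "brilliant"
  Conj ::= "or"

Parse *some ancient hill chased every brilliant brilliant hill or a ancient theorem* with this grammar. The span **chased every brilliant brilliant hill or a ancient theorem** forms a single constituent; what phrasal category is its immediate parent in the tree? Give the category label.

S

S
  NP
    Det: some
    AP
      Adj: ancient
    N: hill
  VP
    V: chased
    NP
      NP
        Det: every
        AP
          Adj: brilliant
          AP
            Adj: brilliant
        N: hill
      Conj: or
      NP
        Det: a
        AP
          Adj: ancient
        N: theorem
The span 'chased every brilliant brilliant hill or a ancient theorem' is the VP node built by VP → V NP.
Its mother is the S built by S → NP VP.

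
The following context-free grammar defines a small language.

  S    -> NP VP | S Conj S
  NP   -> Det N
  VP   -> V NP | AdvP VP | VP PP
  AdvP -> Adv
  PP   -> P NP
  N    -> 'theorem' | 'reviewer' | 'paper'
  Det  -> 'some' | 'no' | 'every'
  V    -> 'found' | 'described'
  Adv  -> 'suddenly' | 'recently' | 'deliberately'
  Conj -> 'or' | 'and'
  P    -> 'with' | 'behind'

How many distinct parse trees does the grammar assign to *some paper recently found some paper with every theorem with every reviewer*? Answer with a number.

3

Two of the 3 distinct bracketings:
[S [NP [Det some] [N paper]] [VP [AdvP [Adv recently]] [VP [VP [VP [V found] [NP [Det some] [N paper]]] [PP [P with] [NP [Det every] [N theorem]]]] [PP [P with] [NP [Det every] [N reviewer]]]]]]
[S [NP [Det some] [N paper]] [VP [VP [AdvP [Adv recently]] [VP [VP [V found] [NP [Det some] [N paper]]] [PP [P with] [NP [Det every] [N theorem]]]]] [PP [P with] [NP [Det every] [N reviewer]]]]]
The trees differ in how a recursive rule is bracketed over the same span.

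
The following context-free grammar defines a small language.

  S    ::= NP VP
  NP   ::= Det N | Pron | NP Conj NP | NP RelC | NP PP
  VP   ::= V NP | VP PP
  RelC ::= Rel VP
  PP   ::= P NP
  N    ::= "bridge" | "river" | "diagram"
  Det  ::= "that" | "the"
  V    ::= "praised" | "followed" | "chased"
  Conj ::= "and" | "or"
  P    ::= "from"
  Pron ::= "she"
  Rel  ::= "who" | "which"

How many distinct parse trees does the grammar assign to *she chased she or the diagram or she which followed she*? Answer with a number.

Two of the 5 distinct bracketings:
[S [NP [Pron she]] [VP [V chased] [NP [NP [Pron she]] [Conj or] [NP [NP [Det the] [N diagram]] [Conj or] [NP [NP [Pron she]] [RelC [Rel which] [VP [V followed] [NP [Pron she]]]]]]]]]
[S [NP [Pron she]] [VP [V chased] [NP [NP [Pron she]] [Conj or] [NP [NP [NP [Det the] [N diagram]] [Conj or] [NP [Pron she]]] [RelC [Rel which] [VP [V followed] [NP [Pron she]]]]]]]]
The trees differ in how a recursive rule is bracketed over the same span.

5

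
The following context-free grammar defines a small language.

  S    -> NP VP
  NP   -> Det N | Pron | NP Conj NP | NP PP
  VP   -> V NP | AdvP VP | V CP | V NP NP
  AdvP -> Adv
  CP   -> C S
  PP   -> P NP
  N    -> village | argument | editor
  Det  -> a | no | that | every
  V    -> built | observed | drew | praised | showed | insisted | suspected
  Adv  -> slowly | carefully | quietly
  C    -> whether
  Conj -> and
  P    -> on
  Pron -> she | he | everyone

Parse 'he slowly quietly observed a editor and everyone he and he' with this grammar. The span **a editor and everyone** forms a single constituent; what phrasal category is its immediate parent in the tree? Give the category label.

VP

S
  NP
    Pron: he
  VP
    AdvP
      Adv: slowly
    VP
      AdvP
        Adv: quietly
      VP
        V: observed
        NP
          NP
            Det: a
            N: editor
          Conj: and
          NP
            Pron: everyone
        NP
          NP
            Pron: he
          Conj: and
          NP
            Pron: he
The span 'a editor and everyone' is the NP node built by NP → NP Conj NP.
Its mother is the VP built by VP → V NP NP.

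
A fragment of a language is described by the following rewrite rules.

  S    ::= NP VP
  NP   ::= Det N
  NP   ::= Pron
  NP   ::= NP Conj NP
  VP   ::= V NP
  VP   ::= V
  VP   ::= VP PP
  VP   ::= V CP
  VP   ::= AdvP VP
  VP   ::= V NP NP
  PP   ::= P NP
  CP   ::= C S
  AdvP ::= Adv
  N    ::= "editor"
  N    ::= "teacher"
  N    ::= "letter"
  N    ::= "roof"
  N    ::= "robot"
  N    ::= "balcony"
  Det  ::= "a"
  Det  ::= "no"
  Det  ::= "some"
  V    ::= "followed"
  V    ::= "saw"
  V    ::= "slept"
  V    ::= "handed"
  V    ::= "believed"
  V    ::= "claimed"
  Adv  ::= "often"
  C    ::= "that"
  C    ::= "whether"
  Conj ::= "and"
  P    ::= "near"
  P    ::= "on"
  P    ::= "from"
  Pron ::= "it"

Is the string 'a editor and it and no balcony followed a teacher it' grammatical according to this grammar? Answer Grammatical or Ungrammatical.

[S [NP [NP [Det a] [N editor]] [Conj and] [NP [NP [Pron it]] [Conj and] [NP [Det no] [N balcony]]]] [VP [V followed] [NP [Det a] [N teacher]] [NP [Pron it]]]]
The bracketing above is licensed at every node by one of the given productions, with S at the root.

Grammatical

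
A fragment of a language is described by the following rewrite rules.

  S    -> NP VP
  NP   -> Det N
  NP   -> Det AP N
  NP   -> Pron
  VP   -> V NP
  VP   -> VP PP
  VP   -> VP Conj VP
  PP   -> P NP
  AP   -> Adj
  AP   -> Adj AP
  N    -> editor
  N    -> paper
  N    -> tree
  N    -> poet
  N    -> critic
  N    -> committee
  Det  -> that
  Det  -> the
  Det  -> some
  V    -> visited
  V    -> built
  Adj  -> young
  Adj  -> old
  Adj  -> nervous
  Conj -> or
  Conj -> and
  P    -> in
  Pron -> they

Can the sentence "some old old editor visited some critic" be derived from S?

S
  NP
    Det: some
    AP
      Adj: old
      AP
        Adj: old
    N: editor
  VP
    V: visited
    NP
      Det: some
      N: critic
The bracketing above is licensed at every node by one of the given productions, with S at the root.

Grammatical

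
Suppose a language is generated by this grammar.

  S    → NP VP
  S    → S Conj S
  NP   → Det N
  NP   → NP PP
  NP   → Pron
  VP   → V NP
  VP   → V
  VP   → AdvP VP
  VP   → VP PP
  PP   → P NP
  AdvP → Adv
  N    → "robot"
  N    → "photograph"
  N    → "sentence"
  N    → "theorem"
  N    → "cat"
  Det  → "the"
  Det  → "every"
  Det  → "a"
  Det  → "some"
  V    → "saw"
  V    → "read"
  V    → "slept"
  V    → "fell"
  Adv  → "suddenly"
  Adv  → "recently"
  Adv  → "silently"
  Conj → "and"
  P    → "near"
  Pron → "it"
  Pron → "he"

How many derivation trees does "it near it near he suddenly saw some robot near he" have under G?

Two of the 6 distinct bracketings:
[S [NP [NP [Pron it]] [PP [P near] [NP [NP [Pron it]] [PP [P near] [NP [Pron he]]]]]] [VP [AdvP [Adv suddenly]] [VP [V saw] [NP [NP [Det some] [N robot]] [PP [P near] [NP [Pron he]]]]]]]
[S [NP [NP [Pron it]] [PP [P near] [NP [NP [Pron it]] [PP [P near] [NP [Pron he]]]]]] [VP [AdvP [Adv suddenly]] [VP [VP [V saw] [NP [Det some] [N robot]]] [PP [P near] [NP [Pron he]]]]]]
The difference turns on whether VP → VP PP is used at the relevant span, versus an alternative expansion of VP.

6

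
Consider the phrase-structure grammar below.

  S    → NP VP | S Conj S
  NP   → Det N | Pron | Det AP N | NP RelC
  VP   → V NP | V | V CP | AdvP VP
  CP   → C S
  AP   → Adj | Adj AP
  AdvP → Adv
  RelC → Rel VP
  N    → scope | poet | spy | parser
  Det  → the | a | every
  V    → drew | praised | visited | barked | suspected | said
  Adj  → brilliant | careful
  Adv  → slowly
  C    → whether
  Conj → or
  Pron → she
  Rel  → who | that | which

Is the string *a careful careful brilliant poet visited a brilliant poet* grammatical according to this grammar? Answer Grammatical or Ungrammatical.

S
  NP
    Det: a
    AP
      Adj: careful
      AP
        Adj: careful
        AP
          Adj: brilliant
    N: poet
  VP
    V: visited
    NP
      Det: a
      AP
        Adj: brilliant
      N: poet
Each bracket corresponds to one application of a listed rule, so the string is derivable from S.

Grammatical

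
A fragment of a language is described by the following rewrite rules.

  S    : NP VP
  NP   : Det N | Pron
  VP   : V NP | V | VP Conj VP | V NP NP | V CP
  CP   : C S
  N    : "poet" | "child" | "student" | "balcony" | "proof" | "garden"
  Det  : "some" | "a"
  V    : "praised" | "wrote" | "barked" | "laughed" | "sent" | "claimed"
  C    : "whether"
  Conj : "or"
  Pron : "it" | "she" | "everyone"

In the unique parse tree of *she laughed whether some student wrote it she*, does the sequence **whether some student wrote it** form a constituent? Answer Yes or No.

[S [NP [Pron she]] [VP [V laughed] [CP [C whether] [S [NP [Det some] [N student]] [VP [V wrote] [NP [Pron it]] [NP [Pron she]]]]]]]
The smallest constituent containing 'whether some student wrote it' is the CP spanning 'whether some student wrote it she'; no single node in the tree dominates exactly the given words.

No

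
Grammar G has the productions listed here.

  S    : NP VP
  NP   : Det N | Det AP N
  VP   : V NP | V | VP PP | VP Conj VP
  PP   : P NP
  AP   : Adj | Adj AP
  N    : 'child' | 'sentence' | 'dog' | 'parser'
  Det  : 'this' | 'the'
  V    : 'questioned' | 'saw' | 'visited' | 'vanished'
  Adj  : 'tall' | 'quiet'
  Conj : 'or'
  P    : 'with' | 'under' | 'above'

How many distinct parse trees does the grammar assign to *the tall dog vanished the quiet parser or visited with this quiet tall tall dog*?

2

The two bracketings:
[S [NP [Det the] [AP [Adj tall]] [N dog]] [VP [VP [VP [V vanished] [NP [Det the] [AP [Adj quiet]] [N parser]]] [Conj or] [VP [V visited]]] [PP [P with] [NP [Det this] [AP [Adj quiet] [AP [Adj tall] [AP [Adj tall]]]] [N dog]]]]]
[S [NP [Det the] [AP [Adj tall]] [N dog]] [VP [VP [V vanished] [NP [Det the] [AP [Adj quiet]] [N parser]]] [Conj or] [VP [VP [V visited]] [PP [P with] [NP [Det this] [AP [Adj quiet] [AP [Adj tall] [AP [Adj tall]]]] [N dog]]]]]]
The trees differ in how a recursive rule is bracketed over the same span.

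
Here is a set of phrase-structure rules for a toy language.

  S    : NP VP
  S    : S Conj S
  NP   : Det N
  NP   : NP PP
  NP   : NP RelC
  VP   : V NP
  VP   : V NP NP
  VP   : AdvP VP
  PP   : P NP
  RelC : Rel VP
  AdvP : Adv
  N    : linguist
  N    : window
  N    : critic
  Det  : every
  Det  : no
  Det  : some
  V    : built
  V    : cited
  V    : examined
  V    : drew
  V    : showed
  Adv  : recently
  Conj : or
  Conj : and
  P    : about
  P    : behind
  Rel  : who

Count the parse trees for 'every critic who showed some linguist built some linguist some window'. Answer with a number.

1

[S [NP [NP [Det every] [N critic]] [RelC [Rel who] [VP [V showed] [NP [Det some] [N linguist]]]]] [VP [V built] [NP [Det some] [N linguist]] [NP [Det some] [N window]]]]
No rule offers an alternative attachment or grouping for any span, so this is the only derivation.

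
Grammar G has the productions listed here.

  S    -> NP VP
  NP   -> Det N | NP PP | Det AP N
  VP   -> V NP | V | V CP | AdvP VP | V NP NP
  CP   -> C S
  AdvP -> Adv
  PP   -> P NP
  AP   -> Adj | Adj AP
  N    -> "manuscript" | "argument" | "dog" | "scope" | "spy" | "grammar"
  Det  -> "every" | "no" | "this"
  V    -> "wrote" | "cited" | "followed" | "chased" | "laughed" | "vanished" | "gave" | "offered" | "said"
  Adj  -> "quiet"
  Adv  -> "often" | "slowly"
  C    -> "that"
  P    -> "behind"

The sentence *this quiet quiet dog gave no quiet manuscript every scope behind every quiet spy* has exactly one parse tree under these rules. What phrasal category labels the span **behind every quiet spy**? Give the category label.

PP

[S [NP [Det this] [AP [Adj quiet] [AP [Adj quiet]]] [N dog]] [VP [V gave] [NP [Det no] [AP [Adj quiet]] [N manuscript]] [NP [NP [Det every] [N scope]] [PP [P behind] [NP [Det every] [AP [Adj quiet]] [N spy]]]]]]
The span 'behind every quiet spy' is the PP node built by PP → P NP.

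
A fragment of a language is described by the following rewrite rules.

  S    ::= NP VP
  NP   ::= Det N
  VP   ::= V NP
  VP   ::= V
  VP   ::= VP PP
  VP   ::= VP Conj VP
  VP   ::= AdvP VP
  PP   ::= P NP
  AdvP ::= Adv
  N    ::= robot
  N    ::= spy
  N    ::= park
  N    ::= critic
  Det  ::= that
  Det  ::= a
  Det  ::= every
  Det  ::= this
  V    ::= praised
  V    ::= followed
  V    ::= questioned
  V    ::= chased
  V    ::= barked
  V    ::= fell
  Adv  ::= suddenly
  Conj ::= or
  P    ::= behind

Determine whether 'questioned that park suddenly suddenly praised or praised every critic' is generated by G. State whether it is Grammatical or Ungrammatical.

Ungrammatical

For S → NP VP, no prefix of the string parses as an NP.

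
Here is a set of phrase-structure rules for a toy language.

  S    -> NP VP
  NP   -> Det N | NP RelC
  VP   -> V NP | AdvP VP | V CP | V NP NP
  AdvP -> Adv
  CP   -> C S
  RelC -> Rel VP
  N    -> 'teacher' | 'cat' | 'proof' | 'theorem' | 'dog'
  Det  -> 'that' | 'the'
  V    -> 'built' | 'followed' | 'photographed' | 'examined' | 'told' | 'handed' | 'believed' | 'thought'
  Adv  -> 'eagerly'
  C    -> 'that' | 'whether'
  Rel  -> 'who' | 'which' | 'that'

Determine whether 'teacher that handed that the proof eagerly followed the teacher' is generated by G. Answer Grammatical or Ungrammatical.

For S → NP VP, no prefix of the string parses as an NP.

Ungrammatical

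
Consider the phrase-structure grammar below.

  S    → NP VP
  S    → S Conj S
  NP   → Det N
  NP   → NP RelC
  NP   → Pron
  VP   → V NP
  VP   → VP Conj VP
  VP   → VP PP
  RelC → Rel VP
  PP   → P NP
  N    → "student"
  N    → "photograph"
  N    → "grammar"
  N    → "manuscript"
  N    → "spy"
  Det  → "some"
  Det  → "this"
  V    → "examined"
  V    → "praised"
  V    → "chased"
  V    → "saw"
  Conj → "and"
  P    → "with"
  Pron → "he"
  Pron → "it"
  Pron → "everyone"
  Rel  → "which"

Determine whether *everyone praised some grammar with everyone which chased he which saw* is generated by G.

For S → NP VP, the only prefix that parses as NP is 'everyone', but the remainder 'praised some grammar with everyone which chased he which saw' is not a VP under these rules. The alternative S rule S → S Conj S likewise has no satisfying split.

Ungrammatical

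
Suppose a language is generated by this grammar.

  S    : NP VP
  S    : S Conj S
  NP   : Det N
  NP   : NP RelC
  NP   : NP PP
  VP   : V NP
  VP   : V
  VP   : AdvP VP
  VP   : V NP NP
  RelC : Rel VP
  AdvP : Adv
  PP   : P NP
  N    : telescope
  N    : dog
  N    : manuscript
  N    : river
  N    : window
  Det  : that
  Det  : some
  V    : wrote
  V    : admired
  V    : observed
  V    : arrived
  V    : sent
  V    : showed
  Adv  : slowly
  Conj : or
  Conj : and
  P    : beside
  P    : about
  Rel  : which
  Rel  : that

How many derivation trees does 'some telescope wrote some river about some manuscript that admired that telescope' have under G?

4

Two of the 4 distinct bracketings:
[S [NP [Det some] [N telescope]] [VP [V wrote] [NP [NP [NP [Det some] [N river]] [PP [P about] [NP [Det some] [N manuscript]]]] [RelC [Rel that] [VP [V admired] [NP [Det that] [N telescope]]]]]]]
[S [NP [Det some] [N telescope]] [VP [V wrote] [NP [NP [Det some] [N river]] [PP [P about] [NP [NP [Det some] [N manuscript]] [RelC [Rel that] [VP [V admired] [NP [Det that] [N telescope]]]]]]]]]
The trees differ in how a recursive rule is bracketed over the same span.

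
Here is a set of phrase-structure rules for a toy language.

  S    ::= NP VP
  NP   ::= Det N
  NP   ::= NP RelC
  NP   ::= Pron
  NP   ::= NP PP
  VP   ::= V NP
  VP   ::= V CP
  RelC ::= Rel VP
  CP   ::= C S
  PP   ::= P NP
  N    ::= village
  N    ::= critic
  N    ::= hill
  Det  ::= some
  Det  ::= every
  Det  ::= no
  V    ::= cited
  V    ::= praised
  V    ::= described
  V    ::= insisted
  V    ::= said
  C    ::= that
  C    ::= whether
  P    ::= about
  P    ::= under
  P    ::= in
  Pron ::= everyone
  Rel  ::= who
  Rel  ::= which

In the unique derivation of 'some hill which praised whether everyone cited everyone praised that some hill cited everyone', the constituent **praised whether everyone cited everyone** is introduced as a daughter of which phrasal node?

S
  NP
    NP
      Det: some
      N: hill
    RelC
      Rel: which
      VP
        V: praised
        CP
          C: whether
          S
            NP
              Pron: everyone
            VP
              V: cited
              NP
                Pron: everyone
  VP
    V: praised
    CP
      C: that
      S
        NP
          Det: some
          N: hill
        VP
          V: cited
          NP
            Pron: everyone
The span 'praised whether everyone cited everyone' is the VP node built by VP → V CP.
Its mother is the RelC built by RelC → Rel VP.

RelC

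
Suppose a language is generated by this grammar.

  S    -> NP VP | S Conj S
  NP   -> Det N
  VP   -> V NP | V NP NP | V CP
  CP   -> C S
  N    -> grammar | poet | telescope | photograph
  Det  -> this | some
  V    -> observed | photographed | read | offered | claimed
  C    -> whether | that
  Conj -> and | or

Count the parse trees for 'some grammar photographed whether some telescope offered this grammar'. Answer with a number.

[S [NP [Det some] [N grammar]] [VP [V photographed] [CP [C whether] [S [NP [Det some] [N telescope]] [VP [V offered] [NP [Det this] [N grammar]]]]]]]
No rule offers an alternative attachment or grouping for any span, so this is the only derivation.

1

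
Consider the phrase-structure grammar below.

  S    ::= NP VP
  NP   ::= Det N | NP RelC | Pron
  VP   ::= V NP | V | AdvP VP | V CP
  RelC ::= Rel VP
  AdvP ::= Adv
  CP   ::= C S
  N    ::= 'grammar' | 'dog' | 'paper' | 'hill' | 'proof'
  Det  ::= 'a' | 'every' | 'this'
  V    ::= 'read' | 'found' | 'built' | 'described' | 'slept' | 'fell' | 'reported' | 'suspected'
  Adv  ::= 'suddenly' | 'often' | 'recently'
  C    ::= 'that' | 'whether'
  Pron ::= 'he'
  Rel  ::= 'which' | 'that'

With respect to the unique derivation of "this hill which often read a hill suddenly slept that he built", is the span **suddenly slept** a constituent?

[S [NP [NP [Det this] [N hill]] [RelC [Rel which] [VP [AdvP [Adv often]] [VP [V read] [NP [Det a] [N hill]]]]]] [VP [AdvP [Adv suddenly]] [VP [V slept] [CP [C that] [S [NP [Pron he]] [VP [V built]]]]]]]
The smallest constituent containing 'suddenly slept' is the VP spanning 'suddenly slept that he built'; no single node in the tree dominates exactly the given words.

No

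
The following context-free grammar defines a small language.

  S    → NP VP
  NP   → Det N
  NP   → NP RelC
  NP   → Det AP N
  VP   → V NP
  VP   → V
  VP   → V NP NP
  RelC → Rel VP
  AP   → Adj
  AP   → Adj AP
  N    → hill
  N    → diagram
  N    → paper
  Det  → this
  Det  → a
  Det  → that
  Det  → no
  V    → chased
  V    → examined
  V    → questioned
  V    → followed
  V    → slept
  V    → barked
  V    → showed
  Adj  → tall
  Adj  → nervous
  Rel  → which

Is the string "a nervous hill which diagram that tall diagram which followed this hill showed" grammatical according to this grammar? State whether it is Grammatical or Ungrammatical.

A Rel word can never sit immediately before an N word in any string this grammar generates, so the substring 'which diagram' rules out a derivation.

Ungrammatical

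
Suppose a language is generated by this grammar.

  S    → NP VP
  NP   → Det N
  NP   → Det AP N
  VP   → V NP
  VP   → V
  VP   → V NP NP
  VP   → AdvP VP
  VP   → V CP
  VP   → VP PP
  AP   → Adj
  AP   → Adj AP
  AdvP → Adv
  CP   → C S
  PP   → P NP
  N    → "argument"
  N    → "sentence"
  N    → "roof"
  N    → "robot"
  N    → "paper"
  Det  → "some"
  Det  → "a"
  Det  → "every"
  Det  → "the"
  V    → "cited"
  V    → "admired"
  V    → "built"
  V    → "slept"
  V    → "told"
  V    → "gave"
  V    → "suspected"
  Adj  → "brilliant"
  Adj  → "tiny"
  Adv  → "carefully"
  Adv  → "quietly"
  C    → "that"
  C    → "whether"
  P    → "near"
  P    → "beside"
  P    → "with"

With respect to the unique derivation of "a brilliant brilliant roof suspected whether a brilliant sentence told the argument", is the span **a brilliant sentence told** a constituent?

[S [NP [Det a] [AP [Adj brilliant] [AP [Adj brilliant]]] [N roof]] [VP [V suspected] [CP [C whether] [S [NP [Det a] [AP [Adj brilliant]] [N sentence]] [VP [V told] [NP [Det the] [N argument]]]]]]]
The smallest constituent containing 'a brilliant sentence told' is the S spanning 'a brilliant sentence told the argument'; no single node in the tree dominates exactly the given words.

No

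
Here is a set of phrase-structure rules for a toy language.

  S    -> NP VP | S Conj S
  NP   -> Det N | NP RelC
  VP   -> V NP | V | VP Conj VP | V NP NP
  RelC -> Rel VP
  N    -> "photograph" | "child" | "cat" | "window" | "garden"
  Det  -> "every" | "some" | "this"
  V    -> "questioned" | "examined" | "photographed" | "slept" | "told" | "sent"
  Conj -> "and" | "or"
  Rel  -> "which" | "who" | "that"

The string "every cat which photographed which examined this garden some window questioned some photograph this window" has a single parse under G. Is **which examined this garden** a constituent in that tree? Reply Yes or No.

[S [NP [NP [NP [Det every] [N cat]] [RelC [Rel which] [VP [V photographed]]]] [RelC [Rel which] [VP [V examined] [NP [Det this] [N garden]] [NP [Det some] [N window]]]]] [VP [V questioned] [NP [Det some] [N photograph]] [NP [Det this] [N window]]]]
The smallest constituent containing 'which examined this garden' is the RelC spanning 'which examined this garden some window'; no single node in the tree dominates exactly the given words.

No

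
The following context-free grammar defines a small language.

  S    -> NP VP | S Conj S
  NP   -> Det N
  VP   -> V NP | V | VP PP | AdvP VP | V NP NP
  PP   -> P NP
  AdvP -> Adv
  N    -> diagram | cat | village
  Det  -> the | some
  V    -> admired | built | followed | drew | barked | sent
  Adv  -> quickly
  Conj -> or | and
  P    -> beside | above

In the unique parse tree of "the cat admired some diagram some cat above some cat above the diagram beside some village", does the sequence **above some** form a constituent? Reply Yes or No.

[S [NP [Det the] [N cat]] [VP [VP [VP [VP [V admired] [NP [Det some] [N diagram]] [NP [Det some] [N cat]]] [PP [P above] [NP [Det some] [N cat]]]] [PP [P above] [NP [Det the] [N diagram]]]] [PP [P beside] [NP [Det some] [N village]]]]]
The smallest constituent containing 'above some' is the PP spanning 'above some cat'; no single node in the tree dominates exactly the given words.

No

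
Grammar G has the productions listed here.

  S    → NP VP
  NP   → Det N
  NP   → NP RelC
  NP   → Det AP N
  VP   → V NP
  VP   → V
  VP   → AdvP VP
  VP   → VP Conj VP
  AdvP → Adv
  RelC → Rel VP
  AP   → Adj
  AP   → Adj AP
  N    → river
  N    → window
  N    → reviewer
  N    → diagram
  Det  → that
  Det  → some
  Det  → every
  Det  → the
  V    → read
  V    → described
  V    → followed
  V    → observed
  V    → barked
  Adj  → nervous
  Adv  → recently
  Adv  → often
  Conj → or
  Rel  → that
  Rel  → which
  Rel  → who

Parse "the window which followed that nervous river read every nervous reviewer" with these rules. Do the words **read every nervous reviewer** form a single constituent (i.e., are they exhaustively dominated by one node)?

[S [NP [NP [Det the] [N window]] [RelC [Rel which] [VP [V followed] [NP [Det that] [AP [Adj nervous]] [N river]]]]] [VP [V read] [NP [Det every] [AP [Adj nervous]] [N reviewer]]]]
The words 'read every nervous reviewer' are exhaustively dominated by a single VP node (built by VP → V NP), so they form a constituent.

Yes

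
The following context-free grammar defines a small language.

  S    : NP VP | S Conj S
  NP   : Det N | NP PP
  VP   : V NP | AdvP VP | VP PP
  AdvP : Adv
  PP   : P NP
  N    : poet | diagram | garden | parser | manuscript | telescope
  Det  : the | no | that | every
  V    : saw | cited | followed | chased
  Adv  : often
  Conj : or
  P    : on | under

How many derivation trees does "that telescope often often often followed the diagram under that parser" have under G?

5

Two of the 5 distinct bracketings:
[S [NP [Det that] [N telescope]] [VP [AdvP [Adv often]] [VP [AdvP [Adv often]] [VP [AdvP [Adv often]] [VP [V followed] [NP [NP [Det the] [N diagram]] [PP [P under] [NP [Det that] [N parser]]]]]]]]]
[S [NP [Det that] [N telescope]] [VP [AdvP [Adv often]] [VP [AdvP [Adv often]] [VP [AdvP [Adv often]] [VP [VP [V followed] [NP [Det the] [N diagram]]] [PP [P under] [NP [Det that] [N parser]]]]]]]]
The difference turns on whether NP → NP PP is used at the relevant span, versus an alternative expansion of NP.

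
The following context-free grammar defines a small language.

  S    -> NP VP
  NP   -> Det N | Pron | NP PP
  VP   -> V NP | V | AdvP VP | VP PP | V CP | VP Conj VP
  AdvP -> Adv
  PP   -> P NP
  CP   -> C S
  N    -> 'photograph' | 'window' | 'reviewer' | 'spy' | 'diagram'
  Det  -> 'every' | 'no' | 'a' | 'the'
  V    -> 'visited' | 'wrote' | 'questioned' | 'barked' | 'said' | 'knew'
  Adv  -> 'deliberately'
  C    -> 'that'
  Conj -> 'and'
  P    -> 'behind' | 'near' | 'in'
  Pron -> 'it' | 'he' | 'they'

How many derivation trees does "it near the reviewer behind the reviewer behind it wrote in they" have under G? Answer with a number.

Two of the 5 distinct bracketings:
[S [NP [NP [Pron it]] [PP [P near] [NP [NP [Det the] [N reviewer]] [PP [P behind] [NP [NP [Det the] [N reviewer]] [PP [P behind] [NP [Pron it]]]]]]]] [VP [VP [V wrote]] [PP [P in] [NP [Pron they]]]]]
[S [NP [NP [Pron it]] [PP [P near] [NP [NP [NP [Det the] [N reviewer]] [PP [P behind] [NP [Det the] [N reviewer]]]] [PP [P behind] [NP [Pron it]]]]]] [VP [VP [V wrote]] [PP [P in] [NP [Pron they]]]]]
The trees differ in how a recursive rule is bracketed over the same span.

5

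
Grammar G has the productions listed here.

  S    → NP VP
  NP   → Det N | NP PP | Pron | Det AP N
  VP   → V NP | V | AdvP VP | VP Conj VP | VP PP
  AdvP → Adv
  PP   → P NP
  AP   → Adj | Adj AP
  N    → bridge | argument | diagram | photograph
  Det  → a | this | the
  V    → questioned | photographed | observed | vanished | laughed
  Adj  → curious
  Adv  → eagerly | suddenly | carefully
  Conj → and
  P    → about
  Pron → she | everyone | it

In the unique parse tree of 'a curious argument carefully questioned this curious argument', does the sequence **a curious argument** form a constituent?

[S [NP [Det a] [AP [Adj curious]] [N argument]] [VP [AdvP [Adv carefully]] [VP [V questioned] [NP [Det this] [AP [Adj curious]] [N argument]]]]]
The words 'a curious argument' are exhaustively dominated by a single NP node (built by NP → Det AP N), so they form a constituent.

Yes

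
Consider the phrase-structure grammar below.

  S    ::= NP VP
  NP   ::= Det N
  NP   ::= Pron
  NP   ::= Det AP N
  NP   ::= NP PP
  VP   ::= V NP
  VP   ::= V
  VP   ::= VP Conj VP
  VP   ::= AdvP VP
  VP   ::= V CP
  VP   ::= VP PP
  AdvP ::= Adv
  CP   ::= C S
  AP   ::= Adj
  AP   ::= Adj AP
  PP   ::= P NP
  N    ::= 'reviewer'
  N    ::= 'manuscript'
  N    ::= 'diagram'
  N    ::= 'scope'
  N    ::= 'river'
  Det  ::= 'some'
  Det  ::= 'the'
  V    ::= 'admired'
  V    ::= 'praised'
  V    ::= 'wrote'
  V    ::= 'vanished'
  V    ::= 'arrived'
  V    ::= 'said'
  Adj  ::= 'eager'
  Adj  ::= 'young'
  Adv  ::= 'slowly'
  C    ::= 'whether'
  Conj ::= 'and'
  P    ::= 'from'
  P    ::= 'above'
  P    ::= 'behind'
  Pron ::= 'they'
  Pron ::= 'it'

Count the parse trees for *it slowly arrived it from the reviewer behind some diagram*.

Two of the 9 distinct bracketings:
[S [NP [Pron it]] [VP [AdvP [Adv slowly]] [VP [V arrived] [NP [NP [Pron it]] [PP [P from] [NP [NP [Det the] [N reviewer]] [PP [P behind] [NP [Det some] [N diagram]]]]]]]]]
[S [NP [Pron it]] [VP [AdvP [Adv slowly]] [VP [V arrived] [NP [NP [NP [Pron it]] [PP [P from] [NP [Det the] [N reviewer]]]] [PP [P behind] [NP [Det some] [N diagram]]]]]]]
The trees differ in how a recursive rule is bracketed over the same span.

9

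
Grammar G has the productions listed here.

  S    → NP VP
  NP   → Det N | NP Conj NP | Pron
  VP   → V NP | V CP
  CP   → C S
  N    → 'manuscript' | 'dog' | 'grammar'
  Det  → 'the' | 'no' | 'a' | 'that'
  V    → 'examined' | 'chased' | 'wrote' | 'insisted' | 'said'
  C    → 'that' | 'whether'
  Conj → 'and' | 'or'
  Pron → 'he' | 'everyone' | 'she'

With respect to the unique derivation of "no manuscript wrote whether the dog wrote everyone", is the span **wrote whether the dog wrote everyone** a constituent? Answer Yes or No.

[S [NP [Det no] [N manuscript]] [VP [V wrote] [CP [C whether] [S [NP [Det the] [N dog]] [VP [V wrote] [NP [Pron everyone]]]]]]]
The words 'wrote whether the dog wrote everyone' are exhaustively dominated by a single VP node (built by VP → V CP), so they form a constituent.

Yes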